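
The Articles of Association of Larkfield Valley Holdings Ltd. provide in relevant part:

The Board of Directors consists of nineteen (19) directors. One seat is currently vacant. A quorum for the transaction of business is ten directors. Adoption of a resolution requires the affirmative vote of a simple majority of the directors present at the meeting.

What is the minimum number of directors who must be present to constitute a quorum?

10

The quorum is fixed at 10.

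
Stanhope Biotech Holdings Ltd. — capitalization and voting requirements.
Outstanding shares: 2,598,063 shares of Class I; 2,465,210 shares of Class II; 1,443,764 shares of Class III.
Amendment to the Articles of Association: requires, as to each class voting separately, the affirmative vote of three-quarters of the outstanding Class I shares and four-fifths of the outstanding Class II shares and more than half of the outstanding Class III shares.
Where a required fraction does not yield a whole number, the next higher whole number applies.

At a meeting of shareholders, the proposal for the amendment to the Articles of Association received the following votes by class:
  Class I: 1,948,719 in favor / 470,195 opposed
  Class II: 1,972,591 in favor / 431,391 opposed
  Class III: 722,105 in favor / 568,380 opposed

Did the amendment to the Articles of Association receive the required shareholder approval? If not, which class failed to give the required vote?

Class I: 3/4 of 2598063 = 1948547.25, rounded up to 1948548; 1,948,548 required, 1,948,719 in favor — approved.
Class II: 4/5 of 2465210 = 1972168; 1,972,168 required, 1,972,591 in favor — approved.
Class III: a majority of 1443764 is 721883; 721,883 required, 722,105 in favor — approved.

Approved — every class gave the required vote.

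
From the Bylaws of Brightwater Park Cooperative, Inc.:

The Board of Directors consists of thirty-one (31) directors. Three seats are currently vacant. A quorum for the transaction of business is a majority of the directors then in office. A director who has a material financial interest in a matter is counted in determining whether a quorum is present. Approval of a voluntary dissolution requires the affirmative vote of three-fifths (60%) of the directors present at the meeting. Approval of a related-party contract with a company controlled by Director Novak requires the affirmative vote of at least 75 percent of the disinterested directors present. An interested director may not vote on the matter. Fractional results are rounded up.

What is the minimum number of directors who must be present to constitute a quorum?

15

A majority of 28 is 15.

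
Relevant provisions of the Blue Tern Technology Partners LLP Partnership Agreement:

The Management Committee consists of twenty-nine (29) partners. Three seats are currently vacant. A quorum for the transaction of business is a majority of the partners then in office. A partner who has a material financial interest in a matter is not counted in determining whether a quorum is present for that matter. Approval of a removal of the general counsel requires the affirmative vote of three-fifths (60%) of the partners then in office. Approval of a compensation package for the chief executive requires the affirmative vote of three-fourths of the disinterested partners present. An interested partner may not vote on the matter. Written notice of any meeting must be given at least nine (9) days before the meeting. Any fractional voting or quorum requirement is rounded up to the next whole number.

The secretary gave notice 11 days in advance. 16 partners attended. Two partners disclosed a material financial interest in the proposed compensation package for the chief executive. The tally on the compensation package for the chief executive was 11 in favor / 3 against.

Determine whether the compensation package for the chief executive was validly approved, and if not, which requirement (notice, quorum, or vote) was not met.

Notice: 11 days given; 9 required (11 ≥ 9). Satisfied.
Quorum: 16 present, but the 2 interested partners do not count, leaving 14. Quorum is 14. Satisfied.
Vote: the compensation package for the chief executive requires three-fourths of the disinterested partners present (16 − 2 = 14). 3/4 of 14 = 10.50, rounded up to 11, so 11 affirmative votes are needed; 11 voted in favor. Satisfied.

Valid — all requirements satisfied.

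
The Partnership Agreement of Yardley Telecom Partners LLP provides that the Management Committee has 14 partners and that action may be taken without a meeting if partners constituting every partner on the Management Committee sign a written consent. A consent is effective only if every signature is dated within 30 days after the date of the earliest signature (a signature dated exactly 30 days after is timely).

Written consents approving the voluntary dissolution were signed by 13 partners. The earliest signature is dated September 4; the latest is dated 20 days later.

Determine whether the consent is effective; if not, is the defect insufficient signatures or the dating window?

Not effective — insufficient signatures.

Signatures required: all of 14 — unanimous means all 14, so 14 needed; 13 signed. Insufficient.
Dating window: the latest signature is 20 days after the earliest; the limit is 30 days. Within the window.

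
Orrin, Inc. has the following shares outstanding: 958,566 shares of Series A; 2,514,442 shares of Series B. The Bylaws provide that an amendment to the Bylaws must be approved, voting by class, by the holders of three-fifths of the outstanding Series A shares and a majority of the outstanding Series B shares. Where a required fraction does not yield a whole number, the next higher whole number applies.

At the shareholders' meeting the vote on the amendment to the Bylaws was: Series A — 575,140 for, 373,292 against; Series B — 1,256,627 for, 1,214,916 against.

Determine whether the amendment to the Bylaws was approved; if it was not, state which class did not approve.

Not approved — the Series B shares did not give the required vote.

Series A: 3/5 of 958566 = 575139.60, rounded up to 575140; 575,140 required, 575,140 in favor — approved.
Series B: a majority of 2514442 is 1257222; 1,257,222 required, 1,256,627 in favor — not approved.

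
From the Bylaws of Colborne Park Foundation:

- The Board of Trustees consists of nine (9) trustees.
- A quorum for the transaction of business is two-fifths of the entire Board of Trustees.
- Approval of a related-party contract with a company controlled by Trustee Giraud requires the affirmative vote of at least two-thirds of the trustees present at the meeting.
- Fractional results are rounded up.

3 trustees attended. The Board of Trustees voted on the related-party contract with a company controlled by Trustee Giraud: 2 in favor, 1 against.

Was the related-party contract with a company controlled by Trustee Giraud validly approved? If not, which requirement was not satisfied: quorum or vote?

Quorum: 3 present; quorum is 4. Not satisfied.
Vote: the related-party contract with a company controlled by Trustee Giraud requires two-thirds of the trustees present (3). 2/3 of 3 = 2, so 2 affirmative votes are needed; 2 voted in favor. Satisfied. (Moot — without a quorum no business can be validly transacted.)

Invalid — quorum requirement not satisfied.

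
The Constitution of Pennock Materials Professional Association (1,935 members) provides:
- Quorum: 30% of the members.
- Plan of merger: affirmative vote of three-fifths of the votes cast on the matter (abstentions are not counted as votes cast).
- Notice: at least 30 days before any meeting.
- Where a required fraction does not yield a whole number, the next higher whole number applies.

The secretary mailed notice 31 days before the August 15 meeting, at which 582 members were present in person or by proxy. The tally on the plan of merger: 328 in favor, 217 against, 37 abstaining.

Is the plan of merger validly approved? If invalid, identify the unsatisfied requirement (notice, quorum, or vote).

Valid — all requirements satisfied.

Notice: 31 days given; 30 required. Satisfied.
Quorum: 30% of 1,935 = 580.50, rounded up to 581; 582 present. Satisfied.
Vote: requires three-fifths of the votes cast (582 − 37 abstaining = 545); 3/5 of 545 = 327, so 327 needed; 328 in favor. Satisfied.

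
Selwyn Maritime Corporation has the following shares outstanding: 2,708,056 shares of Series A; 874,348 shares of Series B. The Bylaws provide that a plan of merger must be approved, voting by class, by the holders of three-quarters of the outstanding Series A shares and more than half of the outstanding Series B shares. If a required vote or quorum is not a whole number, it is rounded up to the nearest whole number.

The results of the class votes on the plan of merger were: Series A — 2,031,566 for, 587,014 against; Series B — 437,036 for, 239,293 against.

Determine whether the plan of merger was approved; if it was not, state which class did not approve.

Not approved — the Series B shares did not give the required vote.

Series A: 3/4 of 2708056 = 2031042; 2,031,042 required, 2,031,566 in favor — approved.
Series B: a majority of 874348 is 437175; 437,175 required, 437,036 in favor — not approved.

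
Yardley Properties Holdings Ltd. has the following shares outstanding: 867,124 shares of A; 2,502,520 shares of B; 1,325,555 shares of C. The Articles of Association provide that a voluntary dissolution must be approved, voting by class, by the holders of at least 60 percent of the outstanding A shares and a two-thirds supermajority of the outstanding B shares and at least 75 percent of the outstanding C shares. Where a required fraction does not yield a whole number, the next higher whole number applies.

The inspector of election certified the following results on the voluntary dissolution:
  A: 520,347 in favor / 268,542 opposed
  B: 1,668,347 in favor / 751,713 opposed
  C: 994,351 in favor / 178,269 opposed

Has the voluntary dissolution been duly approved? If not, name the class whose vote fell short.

A: 3/5 of 867124 = 520274.40, rounded up to 520275; 520,275 required, 520,347 in favor — approved.
B: 2/3 of 2502520 = 1668346.67, rounded up to 1668347; 1,668,347 required, 1,668,347 in favor — approved.
C: 3/4 of 1325555 = 994166.25, rounded up to 994167; 994,167 required, 994,351 in favor — approved.

Approved — every class gave the required vote.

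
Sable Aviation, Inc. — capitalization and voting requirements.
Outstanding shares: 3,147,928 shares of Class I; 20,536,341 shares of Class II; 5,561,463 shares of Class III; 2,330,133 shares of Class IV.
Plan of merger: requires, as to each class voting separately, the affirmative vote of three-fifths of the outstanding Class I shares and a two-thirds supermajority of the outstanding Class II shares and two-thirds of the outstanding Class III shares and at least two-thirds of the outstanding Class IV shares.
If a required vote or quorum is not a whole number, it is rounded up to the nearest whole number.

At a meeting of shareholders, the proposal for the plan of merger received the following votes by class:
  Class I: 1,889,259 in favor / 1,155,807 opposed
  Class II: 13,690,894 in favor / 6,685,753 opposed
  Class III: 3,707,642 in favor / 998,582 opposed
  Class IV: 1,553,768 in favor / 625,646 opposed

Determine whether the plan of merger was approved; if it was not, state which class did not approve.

Approved — every class gave the required vote.

Class I: 3/5 of 3147928 = 1888756.80, rounded up to 1888757; 1,888,757 required, 1,889,259 in favor — approved.
Class II: 2/3 of 20536341 = 13690894; 13,690,894 required, 13,690,894 in favor — approved.
Class III: 2/3 of 5561463 = 3707642; 3,707,642 required, 3,707,642 in favor — approved.
Class IV: 2/3 of 2330133 = 1553422; 1,553,422 required, 1,553,768 in favor — approved.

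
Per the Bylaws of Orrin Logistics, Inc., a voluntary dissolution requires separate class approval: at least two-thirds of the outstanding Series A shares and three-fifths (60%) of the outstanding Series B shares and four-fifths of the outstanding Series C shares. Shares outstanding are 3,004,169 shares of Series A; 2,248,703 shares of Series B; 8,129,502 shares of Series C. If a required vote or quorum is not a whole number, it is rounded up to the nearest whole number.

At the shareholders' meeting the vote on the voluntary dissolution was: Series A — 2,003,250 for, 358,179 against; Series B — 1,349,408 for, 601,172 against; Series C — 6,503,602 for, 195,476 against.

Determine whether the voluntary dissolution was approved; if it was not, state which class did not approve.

Series A: 2/3 of 3004169 = 2002779.33, rounded up to 2002780; 2,002,780 required, 2,003,250 in favor — approved.
Series B: 3/5 of 2248703 = 1349221.80, rounded up to 1349222; 1,349,222 required, 1,349,408 in favor — approved.
Series C: 4/5 of 8129502 = 6503601.60, rounded up to 6503602; 6,503,602 required, 6,503,602 in favor — approved.

Approved — every class gave the required vote.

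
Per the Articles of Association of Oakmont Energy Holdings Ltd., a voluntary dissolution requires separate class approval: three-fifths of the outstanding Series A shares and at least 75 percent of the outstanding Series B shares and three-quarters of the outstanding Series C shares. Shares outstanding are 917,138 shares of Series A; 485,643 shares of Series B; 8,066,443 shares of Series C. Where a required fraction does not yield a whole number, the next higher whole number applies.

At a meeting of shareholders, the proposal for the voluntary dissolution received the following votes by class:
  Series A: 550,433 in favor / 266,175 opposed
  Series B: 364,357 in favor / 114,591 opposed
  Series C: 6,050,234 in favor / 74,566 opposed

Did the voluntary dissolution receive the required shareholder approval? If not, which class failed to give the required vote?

Approved — every class gave the required vote.

Series A: 3/5 of 917138 = 550282.80, rounded up to 550283; 550,283 required, 550,433 in favor — approved.
Series B: 3/4 of 485643 = 364232.25, rounded up to 364233; 364,233 required, 364,357 in favor — approved.
Series C: 3/4 of 8066443 = 6049832.25, rounded up to 6049833; 6,049,833 required, 6,050,234 in favor — approved.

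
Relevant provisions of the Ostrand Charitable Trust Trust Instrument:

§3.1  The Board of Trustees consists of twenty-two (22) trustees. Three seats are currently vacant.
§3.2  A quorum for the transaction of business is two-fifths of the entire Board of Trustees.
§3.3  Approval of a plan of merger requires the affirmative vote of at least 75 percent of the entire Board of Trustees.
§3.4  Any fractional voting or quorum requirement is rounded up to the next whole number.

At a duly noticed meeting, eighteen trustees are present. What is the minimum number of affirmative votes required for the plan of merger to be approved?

The plan of merger requires three-fourths of the entire Board of Trustees (22).
3/4 of 22 = 16.50, rounded up to 17.

17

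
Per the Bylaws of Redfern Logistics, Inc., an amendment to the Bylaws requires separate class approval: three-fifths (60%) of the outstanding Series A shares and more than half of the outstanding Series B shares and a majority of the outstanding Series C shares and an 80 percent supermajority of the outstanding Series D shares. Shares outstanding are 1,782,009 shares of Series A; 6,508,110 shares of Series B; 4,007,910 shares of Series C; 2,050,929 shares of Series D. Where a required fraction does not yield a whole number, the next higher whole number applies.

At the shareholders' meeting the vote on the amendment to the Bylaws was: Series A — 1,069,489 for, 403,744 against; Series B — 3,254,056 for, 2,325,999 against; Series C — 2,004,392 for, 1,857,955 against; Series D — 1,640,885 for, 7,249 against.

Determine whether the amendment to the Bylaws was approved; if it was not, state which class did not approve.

Approved — every class gave the required vote.

Series A: 3/5 of 1782009 = 1069205.40, rounded up to 1069206; 1,069,206 required, 1,069,489 in favor — approved.
Series B: a majority of 6508110 is 3254056; 3,254,056 required, 3,254,056 in favor — approved.
Series C: a majority of 4007910 is 2003956; 2,003,956 required, 2,004,392 in favor — approved.
Series D: 4/5 of 2050929 = 1640743.20, rounded up to 1640744; 1,640,744 required, 1,640,885 in favor — approved.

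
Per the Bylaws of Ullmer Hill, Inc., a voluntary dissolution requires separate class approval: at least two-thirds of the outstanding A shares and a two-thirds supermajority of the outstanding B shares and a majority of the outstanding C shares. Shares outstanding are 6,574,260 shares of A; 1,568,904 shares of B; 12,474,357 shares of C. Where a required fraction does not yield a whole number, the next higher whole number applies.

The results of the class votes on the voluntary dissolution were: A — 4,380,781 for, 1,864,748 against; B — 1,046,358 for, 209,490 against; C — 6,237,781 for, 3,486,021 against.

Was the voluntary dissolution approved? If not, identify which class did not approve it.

Not approved — the A shares did not give the required vote.

A: 2/3 of 6574260 = 4382840; 4,382,840 required, 4,380,781 in favor — not approved.
B: 2/3 of 1568904 = 1045936; 1,045,936 required, 1,046,358 in favor — approved.
C: a majority of 12474357 is 6237179; 6,237,179 required, 6,237,781 in favor — approved.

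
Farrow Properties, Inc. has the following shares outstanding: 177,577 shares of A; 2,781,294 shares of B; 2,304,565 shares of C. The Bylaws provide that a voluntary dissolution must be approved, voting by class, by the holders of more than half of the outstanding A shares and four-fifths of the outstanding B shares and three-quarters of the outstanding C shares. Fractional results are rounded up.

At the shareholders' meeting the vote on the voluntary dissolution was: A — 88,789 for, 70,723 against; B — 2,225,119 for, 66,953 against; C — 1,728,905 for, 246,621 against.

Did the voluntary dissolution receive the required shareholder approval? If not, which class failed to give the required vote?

Approved — every class gave the required vote.

A: a majority of 177577 is 88789; 88,789 required, 88,789 in favor — approved.
B: 4/5 of 2781294 = 2225035.20, rounded up to 2225036; 2,225,036 required, 2,225,119 in favor — approved.
C: 3/4 of 2304565 = 1728423.75, rounded up to 1728424; 1,728,424 required, 1,728,905 in favor — approved.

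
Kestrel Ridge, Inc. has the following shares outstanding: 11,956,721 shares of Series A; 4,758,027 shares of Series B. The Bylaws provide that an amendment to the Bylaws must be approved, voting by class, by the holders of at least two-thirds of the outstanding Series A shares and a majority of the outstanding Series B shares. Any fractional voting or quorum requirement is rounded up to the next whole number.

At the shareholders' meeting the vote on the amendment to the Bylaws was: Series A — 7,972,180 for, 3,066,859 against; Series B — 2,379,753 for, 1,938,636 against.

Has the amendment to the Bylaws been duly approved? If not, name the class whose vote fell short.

Series A: 2/3 of 11956721 = 7971147.33, rounded up to 7971148; 7,971,148 required, 7,972,180 in favor — approved.
Series B: a majority of 4758027 is 2379014; 2,379,014 required, 2,379,753 in favor — approved.

Approved — every class gave the required vote.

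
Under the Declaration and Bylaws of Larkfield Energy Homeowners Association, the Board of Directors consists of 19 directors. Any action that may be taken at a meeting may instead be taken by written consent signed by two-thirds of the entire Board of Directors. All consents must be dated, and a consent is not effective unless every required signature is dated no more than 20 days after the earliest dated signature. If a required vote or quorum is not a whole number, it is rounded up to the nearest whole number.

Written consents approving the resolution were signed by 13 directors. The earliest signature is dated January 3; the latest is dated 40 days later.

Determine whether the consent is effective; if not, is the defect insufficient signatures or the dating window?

Signatures required: two-thirds of 19 — 2/3 of 19 = 12.67, rounded up to 13, so 13 needed; 13 signed. Sufficient.
Dating window: the latest signature is 40 days after the earliest; the limit is 20 days. Outside the window.

Not effective — dating-window requirement not satisfied.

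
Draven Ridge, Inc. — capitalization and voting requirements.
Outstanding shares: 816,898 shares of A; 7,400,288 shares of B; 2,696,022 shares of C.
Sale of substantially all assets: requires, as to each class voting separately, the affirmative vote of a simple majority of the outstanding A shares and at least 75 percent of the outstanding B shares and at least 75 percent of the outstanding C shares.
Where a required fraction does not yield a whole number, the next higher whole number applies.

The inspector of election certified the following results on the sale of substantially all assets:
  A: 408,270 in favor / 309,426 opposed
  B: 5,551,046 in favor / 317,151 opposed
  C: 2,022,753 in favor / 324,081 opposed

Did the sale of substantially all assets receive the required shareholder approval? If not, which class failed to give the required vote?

Not approved — the A shares did not give the required vote.

A: a majority of 816898 is 408450; 408,450 required, 408,270 in favor — not approved.
B: 3/4 of 7400288 = 5550216; 5,550,216 required, 5,551,046 in favor — approved.
C: 3/4 of 2696022 = 2022016.50, rounded up to 2022017; 2,022,017 required, 2,022,753 in favor — approved.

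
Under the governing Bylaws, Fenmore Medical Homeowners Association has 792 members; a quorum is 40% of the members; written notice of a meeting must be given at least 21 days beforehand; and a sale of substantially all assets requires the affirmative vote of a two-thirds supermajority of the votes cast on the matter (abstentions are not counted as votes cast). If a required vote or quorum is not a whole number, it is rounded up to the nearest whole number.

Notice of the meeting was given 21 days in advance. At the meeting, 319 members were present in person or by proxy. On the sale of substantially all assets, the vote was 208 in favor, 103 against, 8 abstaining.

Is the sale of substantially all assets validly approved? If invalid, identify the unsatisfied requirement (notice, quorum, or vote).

Valid — all requirements satisfied.

Notice: 21 days given; 21 required. Satisfied.
Quorum: 40% of 792 = 316.80, rounded up to 317; 319 present. Satisfied.
Vote: requires two-thirds of the votes cast (319 − 8 abstaining = 311); 2/3 of 311 = 207.33, rounded up to 208, so 208 needed; 208 in favor. Satisfied.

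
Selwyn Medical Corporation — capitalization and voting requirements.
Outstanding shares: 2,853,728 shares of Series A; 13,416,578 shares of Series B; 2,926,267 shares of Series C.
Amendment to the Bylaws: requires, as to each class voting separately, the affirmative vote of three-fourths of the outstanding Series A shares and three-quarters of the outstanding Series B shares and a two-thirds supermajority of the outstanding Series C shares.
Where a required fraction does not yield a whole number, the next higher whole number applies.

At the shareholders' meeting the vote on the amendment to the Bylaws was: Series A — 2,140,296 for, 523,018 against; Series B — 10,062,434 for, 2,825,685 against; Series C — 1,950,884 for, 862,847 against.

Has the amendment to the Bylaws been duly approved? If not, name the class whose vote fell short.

Approved — every class gave the required vote.

Series A: 3/4 of 2853728 = 2140296; 2,140,296 required, 2,140,296 in favor — approved.
Series B: 3/4 of 13416578 = 10062433.50, rounded up to 10062434; 10,062,434 required, 10,062,434 in favor — approved.
Series C: 2/3 of 2926267 = 1950844.67, rounded up to 1950845; 1,950,845 required, 1,950,884 in favor — approved.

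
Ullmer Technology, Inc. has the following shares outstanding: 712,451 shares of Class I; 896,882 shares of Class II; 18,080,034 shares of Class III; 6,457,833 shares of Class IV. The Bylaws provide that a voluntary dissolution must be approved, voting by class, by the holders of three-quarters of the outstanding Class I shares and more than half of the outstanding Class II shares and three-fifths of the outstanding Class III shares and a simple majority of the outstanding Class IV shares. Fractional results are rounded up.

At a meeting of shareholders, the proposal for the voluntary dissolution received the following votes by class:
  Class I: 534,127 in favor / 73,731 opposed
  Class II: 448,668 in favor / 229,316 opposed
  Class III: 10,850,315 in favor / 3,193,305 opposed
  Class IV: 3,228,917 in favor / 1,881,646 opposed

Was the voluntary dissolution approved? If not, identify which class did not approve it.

Not approved — the Class I shares did not give the required vote.

Class I: 3/4 of 712451 = 534338.25, rounded up to 534339; 534,339 required, 534,127 in favor — not approved.
Class II: a majority of 896882 is 448442; 448,442 required, 448,668 in favor — approved.
Class III: 3/5 of 18080034 = 10848020.40, rounded up to 10848021; 10,848,021 required, 10,850,315 in favor — approved.
Class IV: a majority of 6457833 is 3228917; 3,228,917 required, 3,228,917 in favor — approved.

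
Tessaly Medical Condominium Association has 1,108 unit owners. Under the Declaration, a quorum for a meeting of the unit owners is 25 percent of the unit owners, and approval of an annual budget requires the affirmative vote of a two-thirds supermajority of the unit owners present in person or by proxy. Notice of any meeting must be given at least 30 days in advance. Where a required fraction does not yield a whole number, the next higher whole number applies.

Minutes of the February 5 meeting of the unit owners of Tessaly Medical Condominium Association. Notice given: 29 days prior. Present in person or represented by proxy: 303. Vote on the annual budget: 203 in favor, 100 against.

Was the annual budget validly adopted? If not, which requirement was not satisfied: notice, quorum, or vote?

Invalid — notice requirement not satisfied.

Notice: 29 days given; 30 required. Not satisfied.
Quorum: 25% of 1,108 = 277; 303 present. Satisfied.
Vote: requires two-thirds of those present (303); 2/3 of 303 = 202, so 202 needed; 203 in favor. Satisfied.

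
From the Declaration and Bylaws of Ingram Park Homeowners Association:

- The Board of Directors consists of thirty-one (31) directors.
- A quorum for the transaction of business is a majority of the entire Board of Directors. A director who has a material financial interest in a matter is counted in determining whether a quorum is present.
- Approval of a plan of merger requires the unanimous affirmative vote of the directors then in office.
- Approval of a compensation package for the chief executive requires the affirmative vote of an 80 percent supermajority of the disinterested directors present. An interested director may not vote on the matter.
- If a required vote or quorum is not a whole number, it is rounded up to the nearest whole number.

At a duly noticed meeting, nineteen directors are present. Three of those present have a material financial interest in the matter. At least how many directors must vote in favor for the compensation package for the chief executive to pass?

The compensation package for the chief executive requires four-fifths of the disinterested directors present (19 − 3 = 16).
4/5 of 16 = 12.80, rounded up to 13.

13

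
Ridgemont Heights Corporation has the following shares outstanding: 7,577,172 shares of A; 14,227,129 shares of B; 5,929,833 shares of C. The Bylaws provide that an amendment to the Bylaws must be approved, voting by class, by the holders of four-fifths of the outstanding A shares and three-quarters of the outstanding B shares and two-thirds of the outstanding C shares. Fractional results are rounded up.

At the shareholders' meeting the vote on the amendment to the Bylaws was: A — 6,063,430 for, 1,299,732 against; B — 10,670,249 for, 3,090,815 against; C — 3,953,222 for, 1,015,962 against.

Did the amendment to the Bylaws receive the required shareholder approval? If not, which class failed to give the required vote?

A: 4/5 of 7577172 = 6061737.60, rounded up to 6061738; 6,061,738 required, 6,063,430 in favor — approved.
B: 3/4 of 14227129 = 10670346.75, rounded up to 10670347; 10,670,347 required, 10,670,249 in favor — not approved.
C: 2/3 of 5929833 = 3953222; 3,953,222 required, 3,953,222 in favor — approved.

Not approved — the B shares did not give the required vote.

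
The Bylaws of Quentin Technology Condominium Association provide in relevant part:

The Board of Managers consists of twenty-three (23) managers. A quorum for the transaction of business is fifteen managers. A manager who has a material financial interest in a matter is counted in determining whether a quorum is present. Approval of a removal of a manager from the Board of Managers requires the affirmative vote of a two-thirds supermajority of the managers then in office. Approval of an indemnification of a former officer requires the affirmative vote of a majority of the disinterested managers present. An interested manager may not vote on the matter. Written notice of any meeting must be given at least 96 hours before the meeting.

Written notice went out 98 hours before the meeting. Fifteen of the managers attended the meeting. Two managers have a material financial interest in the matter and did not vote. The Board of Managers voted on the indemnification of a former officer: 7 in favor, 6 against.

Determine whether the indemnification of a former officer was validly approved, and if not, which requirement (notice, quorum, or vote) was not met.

Notice: 98 hours given; 96 required (98 ≥ 96). Satisfied.
Quorum: 15 present (interested managers count toward quorum); quorum is 15. Satisfied.
Vote: the indemnification of a former officer requires a majority of the disinterested managers present (15 − 2 = 13). A majority of 13 is 7, so 7 affirmative votes are needed; 7 voted in favor. Satisfied.

Valid — all requirements satisfied.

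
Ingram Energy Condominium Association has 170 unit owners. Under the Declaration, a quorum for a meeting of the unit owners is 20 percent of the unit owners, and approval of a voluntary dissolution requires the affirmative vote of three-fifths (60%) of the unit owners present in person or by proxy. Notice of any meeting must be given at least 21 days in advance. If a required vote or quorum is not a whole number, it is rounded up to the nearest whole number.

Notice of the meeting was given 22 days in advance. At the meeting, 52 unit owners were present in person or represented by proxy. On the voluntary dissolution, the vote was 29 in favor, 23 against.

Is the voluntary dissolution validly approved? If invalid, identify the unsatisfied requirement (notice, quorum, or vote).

Invalid — vote requirement not satisfied.

Notice: 22 days given; 21 required. Satisfied.
Quorum: 20% of 170 = 34; 52 present. Satisfied.
Vote: requires three-fifths of those present (52); 3/5 of 52 = 31.20, rounded up to 32, so 32 needed; 29 in favor. Not satisfied.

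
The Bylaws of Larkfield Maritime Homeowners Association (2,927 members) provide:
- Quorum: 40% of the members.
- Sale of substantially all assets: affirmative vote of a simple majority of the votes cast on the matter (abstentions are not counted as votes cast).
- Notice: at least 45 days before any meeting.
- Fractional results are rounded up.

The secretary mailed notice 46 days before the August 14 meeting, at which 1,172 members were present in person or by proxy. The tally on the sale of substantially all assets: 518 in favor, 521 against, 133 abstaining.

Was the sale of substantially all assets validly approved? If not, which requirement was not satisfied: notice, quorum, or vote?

Notice: 46 days given; 45 required. Satisfied.
Quorum: 40% of 2,927 = 1,170.80, rounded up to 1,171; 1,172 present. Satisfied.
Vote: requires a majority of the votes cast (1,172 − 133 abstaining = 1,039); a majority of 1039 is 520, so 520 needed; 518 in favor. Not satisfied.

Invalid — vote requirement not satisfied.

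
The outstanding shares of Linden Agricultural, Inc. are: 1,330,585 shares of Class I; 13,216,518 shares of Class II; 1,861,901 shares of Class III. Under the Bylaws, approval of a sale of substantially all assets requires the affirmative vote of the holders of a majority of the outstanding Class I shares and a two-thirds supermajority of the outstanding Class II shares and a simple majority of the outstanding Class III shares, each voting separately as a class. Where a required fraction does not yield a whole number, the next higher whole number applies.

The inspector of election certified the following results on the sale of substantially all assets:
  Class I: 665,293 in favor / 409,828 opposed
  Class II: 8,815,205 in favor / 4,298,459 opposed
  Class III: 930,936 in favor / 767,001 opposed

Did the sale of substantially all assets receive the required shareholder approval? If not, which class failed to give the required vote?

Class I: a majority of 1330585 is 665293; 665,293 required, 665,293 in favor — approved.
Class II: 2/3 of 13216518 = 8811012; 8,811,012 required, 8,815,205 in favor — approved.
Class III: a majority of 1861901 is 930951; 930,951 required, 930,936 in favor — not approved.

Not approved — the Class III shares did not give the required vote.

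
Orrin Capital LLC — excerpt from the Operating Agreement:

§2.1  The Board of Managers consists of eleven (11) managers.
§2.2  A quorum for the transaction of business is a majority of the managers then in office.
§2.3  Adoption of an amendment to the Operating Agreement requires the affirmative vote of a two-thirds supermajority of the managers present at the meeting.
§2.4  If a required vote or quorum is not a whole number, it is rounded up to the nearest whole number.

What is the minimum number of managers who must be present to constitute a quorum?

6

A majority of 11 is 6.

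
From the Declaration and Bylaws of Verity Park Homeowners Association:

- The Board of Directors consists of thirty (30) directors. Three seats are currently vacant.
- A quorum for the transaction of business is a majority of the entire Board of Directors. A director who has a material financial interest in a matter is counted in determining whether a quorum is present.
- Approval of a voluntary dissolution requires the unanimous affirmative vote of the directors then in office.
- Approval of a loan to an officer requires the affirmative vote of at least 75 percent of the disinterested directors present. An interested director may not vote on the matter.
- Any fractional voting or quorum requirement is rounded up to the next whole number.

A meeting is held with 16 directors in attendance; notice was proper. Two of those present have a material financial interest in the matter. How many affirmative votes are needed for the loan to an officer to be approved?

The loan to an officer requires three-fourths of the disinterested directors present (16 − 2 = 14).
3/4 of 14 = 10.50, rounded up to 11.

11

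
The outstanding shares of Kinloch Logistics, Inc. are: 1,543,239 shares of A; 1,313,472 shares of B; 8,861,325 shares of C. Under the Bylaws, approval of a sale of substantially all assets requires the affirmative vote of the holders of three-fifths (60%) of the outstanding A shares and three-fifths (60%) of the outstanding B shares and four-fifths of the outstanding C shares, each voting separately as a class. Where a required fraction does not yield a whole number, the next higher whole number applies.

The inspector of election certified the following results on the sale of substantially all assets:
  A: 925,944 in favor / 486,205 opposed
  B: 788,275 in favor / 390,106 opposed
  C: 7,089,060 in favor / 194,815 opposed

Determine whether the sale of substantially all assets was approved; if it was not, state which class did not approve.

Approved — every class gave the required vote.

A: 3/5 of 1543239 = 925943.40, rounded up to 925944; 925,944 required, 925,944 in favor — approved.
B: 3/5 of 1313472 = 788083.20, rounded up to 788084; 788,084 required, 788,275 in favor — approved.
C: 4/5 of 8861325 = 7089060; 7,089,060 required, 7,089,060 in favor — approved.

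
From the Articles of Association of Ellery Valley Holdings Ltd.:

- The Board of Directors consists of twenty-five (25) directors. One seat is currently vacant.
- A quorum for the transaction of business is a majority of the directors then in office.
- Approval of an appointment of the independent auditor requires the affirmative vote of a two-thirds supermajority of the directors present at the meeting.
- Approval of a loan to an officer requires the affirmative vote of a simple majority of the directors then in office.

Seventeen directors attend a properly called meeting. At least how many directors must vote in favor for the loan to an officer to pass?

13

The loan to an officer requires a majority of the directors then in office (24).
A majority of 24 is 13.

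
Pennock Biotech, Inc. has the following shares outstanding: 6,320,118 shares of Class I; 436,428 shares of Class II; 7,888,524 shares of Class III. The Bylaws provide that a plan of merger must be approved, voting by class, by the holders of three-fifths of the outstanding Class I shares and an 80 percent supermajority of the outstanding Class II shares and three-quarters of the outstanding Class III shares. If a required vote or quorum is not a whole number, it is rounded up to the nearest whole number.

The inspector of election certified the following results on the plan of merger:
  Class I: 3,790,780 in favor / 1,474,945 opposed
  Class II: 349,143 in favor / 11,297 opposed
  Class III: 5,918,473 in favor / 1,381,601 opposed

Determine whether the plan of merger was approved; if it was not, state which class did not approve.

Class I: 3/5 of 6320118 = 3792070.80, rounded up to 3792071; 3,792,071 required, 3,790,780 in favor — not approved.
Class II: 4/5 of 436428 = 349142.40, rounded up to 349143; 349,143 required, 349,143 in favor — approved.
Class III: 3/4 of 7888524 = 5916393; 5,916,393 required, 5,918,473 in favor — approved.

Not approved — the Class I shares did not give the required vote.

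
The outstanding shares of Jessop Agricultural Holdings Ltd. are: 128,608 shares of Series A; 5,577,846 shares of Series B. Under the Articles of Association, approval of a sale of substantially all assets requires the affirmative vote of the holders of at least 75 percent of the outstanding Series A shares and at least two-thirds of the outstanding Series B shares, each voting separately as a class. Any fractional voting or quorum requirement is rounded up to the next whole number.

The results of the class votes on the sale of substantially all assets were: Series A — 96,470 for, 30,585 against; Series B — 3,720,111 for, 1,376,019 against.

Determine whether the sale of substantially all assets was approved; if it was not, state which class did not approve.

Approved — every class gave the required vote.

Series A: 3/4 of 128608 = 96456; 96,456 required, 96,470 in favor — approved.
Series B: 2/3 of 5577846 = 3718564; 3,718,564 required, 3,720,111 in favor — approved.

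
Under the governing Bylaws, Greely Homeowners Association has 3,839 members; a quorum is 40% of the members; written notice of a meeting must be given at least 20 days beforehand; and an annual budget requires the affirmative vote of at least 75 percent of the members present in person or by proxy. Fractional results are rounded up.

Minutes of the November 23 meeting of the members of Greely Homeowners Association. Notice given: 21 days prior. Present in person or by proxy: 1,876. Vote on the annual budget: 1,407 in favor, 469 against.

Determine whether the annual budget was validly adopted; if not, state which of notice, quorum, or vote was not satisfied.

Notice: 21 days given; 20 required. Satisfied.
Quorum: 40% of 3,839 = 1,535.60, rounded up to 1,536; 1,876 present. Satisfied.
Vote: requires three-fourths of those present (1,876); 3/4 of 1876 = 1407, so 1,407 needed; 1,407 in favor. Satisfied.

Valid — all requirements satisfied.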